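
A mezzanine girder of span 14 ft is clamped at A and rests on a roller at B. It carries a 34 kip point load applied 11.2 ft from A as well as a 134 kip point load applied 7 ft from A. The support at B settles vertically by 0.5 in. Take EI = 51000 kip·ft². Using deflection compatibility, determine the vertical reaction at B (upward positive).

Release the roller at B. Primary structure: cantilever fixed at A.
Free-end deflection of the primary structure under the applied loading (downward +):
  point load 34 at a = 11.2: Pa²(3L − a)/(6EI) = 21893/EI
  point load 134 at a = 7: Pa²(3L − a)/(6EI) = 38302/EI
  δ_0 = 60195/EI
Tip deflection under a unit load at B: L³/(3EI) = 914.7/EI.
With EI = 51000 kip·ft²: δ_0 = 1.1803 ft and δ_{BB} = 0.017935 ft/kip.
Compatibility — the beam at B must follow the support down by 0.04167 ft: δ_0 − R_B·δ_{BB} = 0.04167, so R_B = (1.1803 − 0.04167)/0.017935 = 63.49 kip.

R_B = 63.49 kip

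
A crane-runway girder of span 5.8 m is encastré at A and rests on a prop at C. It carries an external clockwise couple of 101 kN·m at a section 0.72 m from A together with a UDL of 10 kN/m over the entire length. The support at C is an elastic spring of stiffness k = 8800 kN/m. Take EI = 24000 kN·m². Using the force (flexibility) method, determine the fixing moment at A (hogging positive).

M_A = 114.3 kN·m

Choose R_C as the redundant. The primary structure is the cantilever fixed at A.
Free-end deflection of the primary structure under the applied loading (downward +):
  clockwise couple 101 at a = 0.72: M₀a(2L − a)/(2EI) = 395.6/EI
  UDL 10: wL⁴/(8EI) = 1415/EI
  δ_0 = 1810/EI
Flexibility coefficient — unit upward force at C: δ_{CC} = L³/(3EI) = 65.04/EI.
With EI = 24000 kN·m²: δ_0 = 0.075423 m and δ_{CC} = 0.00271 m/kN.
Compatibility — the spring shortens by R_C/k under the reaction it provides: δ_0 − R_C·δ_{CC} = R_C/k. With 1/k = 0.000114 m/kN, R_C = δ_0 / (δ_{CC} + 1/k) = 0.075423 / (0.00271 + 0.000114) = 26.71 kN.
Moment equilibrium about A: M_A = Σ(load moments about A) − R_C·L = 269.2 − 26.71×5.8 = 114.3 kN·m.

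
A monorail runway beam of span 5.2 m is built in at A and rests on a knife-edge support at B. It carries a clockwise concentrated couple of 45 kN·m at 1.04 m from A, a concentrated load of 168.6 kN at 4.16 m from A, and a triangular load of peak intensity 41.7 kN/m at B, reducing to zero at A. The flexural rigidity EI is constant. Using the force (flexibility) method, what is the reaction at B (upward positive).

Choose R_B as the redundant. The primary structure is the cantilever fixed at A.
Primary-structure tip deflection at B by superposition:
  clockwise couple 45 at a = 1.04: M₀a(2L − a)/(2EI) = 219/EI
  point load 168.6 at a = 4.16: Pa²(3L − a)/(6EI) = 5563/EI
  triangular load, peak 41.7 at the free end: 11w₀L⁴/(120EI) = 2795/EI
  δ_0 = 8577/EI
Flexibility coefficient — unit upward force at B: δ_{BB} = L³/(3EI) = 46.87/EI.
The prop prevents deflection at B: R_B = δ_0/δ_{BB} = 8577/46.87 = 183 kN.

R_B = 183 kN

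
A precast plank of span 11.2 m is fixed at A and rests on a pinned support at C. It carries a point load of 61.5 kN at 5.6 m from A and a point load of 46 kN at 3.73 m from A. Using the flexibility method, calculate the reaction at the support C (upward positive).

R_C = 26.02 kN

Choose R_C as the redundant. The primary structure is the cantilever fixed at A.
Free-end deflection of the primary structure under the applied loading (downward +):
  point load 61.5 at a = 5.6: Pa²(3L − a)/(6EI) = 9000/EI
  point load 46 at a = 3.73: Pa²(3L − a)/(6EI) = 3186/EI
  δ_0 = 12186/EI
Tip deflection under a unit load at C: L³/(3EI) = 468.3/EI.
The prop prevents deflection at C: R_C = δ_0/δ_{CC} = 12186/468.3 = 26.02 kN.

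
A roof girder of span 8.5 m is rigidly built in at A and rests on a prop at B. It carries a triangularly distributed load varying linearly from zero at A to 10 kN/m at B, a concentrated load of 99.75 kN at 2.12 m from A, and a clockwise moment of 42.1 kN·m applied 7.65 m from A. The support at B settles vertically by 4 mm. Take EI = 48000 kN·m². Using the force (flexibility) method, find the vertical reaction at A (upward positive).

R_A = 103.9 kN

Choose R_B as the redundant. The primary structure is the cantilever fixed at A.
Deflection at B on the released cantilever, summing each load's contribution:
  triangular load, peak 10 at the free end: 11w₀L⁴/(120EI) = 4785/EI
  point load 99.75 at a = 2.12: Pa²(3L − a)/(6EI) = 1747/EI
  clockwise couple 42.1 at a = 7.65: M₀a(2L − a)/(2EI) = 1506/EI
  δ_0 = 8038/EI
Flexibility coefficient — unit upward force at B: δ_{BB} = L³/(3EI) = 204.7/EI.
With EI = 48000 kN·m²: δ_0 = 0.16745 m and δ_{BB} = 0.004265 m/kN.
Compatibility — the beam at B must follow the support down by 0.004 m: δ_0 − R_B·δ_{BB} = 0.004, so R_B = (0.16745 − 0.004)/0.004265 = 38.33 kN.
Vertical equilibrium: R_A = ΣP − R_B = 142.2 − 38.33 = 103.9 kN.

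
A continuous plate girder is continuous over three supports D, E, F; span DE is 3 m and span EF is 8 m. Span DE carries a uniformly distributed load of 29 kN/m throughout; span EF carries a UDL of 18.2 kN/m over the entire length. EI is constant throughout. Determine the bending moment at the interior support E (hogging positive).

Release continuity at E by inserting a hinge; the redundant is the internal moment M_E. The primary structure is two simply-supported spans DE and EF.
Discontinuity in slope at E on the released structure — sum the simple-span end rotations:
  span DE: UDL 29: wL³/(24EI) = 32.62/EI
  span EF: UDL 18.2: wL³/(24EI) = 388.3/EI
  relative rotation θ_0 = (32.62 + 388.3)/EI = 420.9/EI
A unit hogging moment at E produces rotation L₁/(3EI) + L₂/(3EI) = 3.667/EI.
Compatibility: M_E·(L₁+L₂)/(3EI) = θ_0, giving M_E = 114.8 kN·m (hogging).

M_E = 114.8 kN·m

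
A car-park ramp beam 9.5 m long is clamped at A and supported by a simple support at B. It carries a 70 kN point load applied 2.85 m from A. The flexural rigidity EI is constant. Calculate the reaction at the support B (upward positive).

R_B = 8.505 kN

Release the roller at B. Primary structure: cantilever fixed at A.
Deflection at B on the released cantilever, summing each load's contribution:
  point load 70 at a = 2.85: Pa²(3L − a)/(6EI) = 2431/EI
Flexibility coefficient — unit upward force at B: δ_{BB} = L³/(3EI) = 285.8/EI.
The prop prevents deflection at B: R_B = δ_0/δ_{BB} = 2431/285.8 = 8.505 kN.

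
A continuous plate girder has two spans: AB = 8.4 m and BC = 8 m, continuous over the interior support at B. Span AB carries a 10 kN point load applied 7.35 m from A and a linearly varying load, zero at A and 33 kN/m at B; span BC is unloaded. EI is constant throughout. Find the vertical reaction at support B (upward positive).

R_B = 121.6 kN

Release continuity at B by inserting a hinge; the redundant is the internal moment M_B. The primary structure is two simply-supported spans AB and BC.
End slopes at the hinge B, treating each span as simply supported:
  span AB: point load 10 at a = 7.35: Pab(L + a)/(6LEI) = 24.12/EI
  span AB: triangular load, peak 33: w₀L³/(45EI) = 434.6/EI
  relative rotation θ_0 = (458.8 + 0)/EI = 458.8/EI
A unit hogging moment at B produces rotation L₁/(3EI) + L₂/(3EI) = 5.467/EI.
Slope continuity at B: θ_0 = M_B·5.467/EI, so M_B = 458.8/5.467 = 83.92 kN·m (hogging).
Span AB, ΣM about A with M_B applied at B: R_B^{AB}·8.4 = 849.7 + 83.92, so R_B^{AB} = 111.1 kN and R_A = 148.6 − 111.1 = 37.46 kN.
Span BC, ΣM about C: R_B^{BC}·8 = 0 + 83.92, so R_B^{BC} = 10.49 kN and R_C = 0 − 10.49 = -10.49 kN.
R_B = 111.1 + 10.49 = 121.6 kN.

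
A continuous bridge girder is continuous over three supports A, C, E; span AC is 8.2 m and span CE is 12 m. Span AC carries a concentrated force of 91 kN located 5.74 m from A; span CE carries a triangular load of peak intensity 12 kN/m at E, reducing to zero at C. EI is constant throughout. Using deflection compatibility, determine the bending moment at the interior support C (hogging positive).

Take M_C as the redundant. Released structure: two simple spans AC and CE with a hinge at C.
Rotations at C on the released spans (each span's end-slope, ×1/EI):
  span AC: point load 91 at a = 5.74: Pab(L + a)/(6LEI) = 364.1/EI
  span CE: triangular load, peak 12: 7w₀L³/(360EI) = 403.2/EI
  relative rotation θ_0 = (364.1 + 403.2)/EI = 767.3/EI
A unit hogging moment at C produces rotation L₁/(3EI) + L₂/(3EI) = 6.733/EI.
Compatibility: M_C·(L₁+L₂)/(3EI) = θ_0, giving M_C = 114 kN·m (hogging).

M_C = 114 kN·m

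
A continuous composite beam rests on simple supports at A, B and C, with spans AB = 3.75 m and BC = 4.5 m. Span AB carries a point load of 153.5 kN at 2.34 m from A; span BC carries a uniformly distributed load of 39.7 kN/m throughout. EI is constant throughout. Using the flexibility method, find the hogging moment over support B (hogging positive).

Take M_B as the redundant. Released structure: two simple spans AB and BC with a hinge at B.
Discontinuity in slope at B on the released structure — sum the simple-span end rotations:
  span AB: point load 153.5 at a = 2.34: Pab(L + a)/(6LEI) = 137.1/EI
  span BC: UDL 39.7: wL³/(24EI) = 150.7/EI
  relative rotation θ_0 = (137.1 + 150.7)/EI = 287.8/EI
A unit hogging moment at B produces rotation L₁/(3EI) + L₂/(3EI) = 2.75/EI.
Slope continuity at B: θ_0 = M_B·2.75/EI, so M_B = 287.8/2.75 = 104.7 kN·m (hogging).

M_B = 104.7 kN·m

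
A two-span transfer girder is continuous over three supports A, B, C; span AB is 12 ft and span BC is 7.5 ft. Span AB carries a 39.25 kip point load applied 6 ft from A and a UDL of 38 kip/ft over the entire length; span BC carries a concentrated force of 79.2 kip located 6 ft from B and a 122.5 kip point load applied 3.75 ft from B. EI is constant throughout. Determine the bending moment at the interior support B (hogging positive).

M_B = 563.5 kip·ft

Take M_B as the redundant. Released structure: two simple spans AB and BC with a hinge at B.
Discontinuity in slope at B on the released structure — sum the simple-span end rotations:
  span AB: point load 39.25 at a = 6: Pab(L + a)/(6LEI) = 353.2/EI
  span AB: UDL 38: wL³/(24EI) = 2736/EI
  span BC: point load 79.2 at a = 6: Pab(L + b)/(6LEI) = 142.6/EI
  span BC: point load 122.5 at a = 3.75: Pab(L + b)/(6LEI) = 430.7/EI
  relative rotation θ_0 = (3089 + 573.2)/EI = 3662/EI
A unit hogging moment at B produces rotation L₁/(3EI) + L₂/(3EI) = 6.5/EI.
Compatibility: M_B·(L₁+L₂)/(3EI) = θ_0, giving M_B = 563.5 kip·ft (hogging).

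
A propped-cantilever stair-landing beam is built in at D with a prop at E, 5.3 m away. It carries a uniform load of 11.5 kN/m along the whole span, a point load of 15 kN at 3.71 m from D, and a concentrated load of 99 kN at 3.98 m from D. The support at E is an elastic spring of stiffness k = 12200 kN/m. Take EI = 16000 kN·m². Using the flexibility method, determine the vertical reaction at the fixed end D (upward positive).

R_D = 83.28 kN

Choose R_E as the redundant. The primary structure is the cantilever fixed at D.
Free-end deflection of the primary structure under the applied loading (downward +):
  UDL 11.5: wL⁴/(8EI) = 1134/EI
  point load 15 at a = 3.71: Pa²(3L − a)/(6EI) = 419.5/EI
  point load 99 at a = 3.98: Pa²(3L − a)/(6EI) = 3115/EI
  δ_0 = 4669/EI
Flexibility coefficient — unit upward force at E: δ_{EE} = L³/(3EI) = 49.63/EI.
With EI = 16000 kN·m²: δ_0 = 0.29183 m and δ_{EE} = 0.003102 m/kN.
Compatibility — the spring shortens by R_E/k under the reaction it provides: δ_0 − R_E·δ_{EE} = R_E/k. With 1/k = 0.000082 m/kN, R_E = δ_0 / (δ_{EE} + 1/k) = 0.29183 / (0.003102 + 0.000082) = 91.67 kN.
Vertical equilibrium: R_D = ΣP − R_E = 174.9 − 91.67 = 83.28 kN.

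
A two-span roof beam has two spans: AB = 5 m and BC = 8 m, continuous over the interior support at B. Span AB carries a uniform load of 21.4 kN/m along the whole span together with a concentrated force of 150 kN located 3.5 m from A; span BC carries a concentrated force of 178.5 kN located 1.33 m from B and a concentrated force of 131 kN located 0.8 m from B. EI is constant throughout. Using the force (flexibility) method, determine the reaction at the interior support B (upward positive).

Insert a hinge at B; M_B is the redundant, and each span becomes simply supported.
Discontinuity in slope at B on the released structure — sum the simple-span end rotations:
  span AB: UDL 21.4: wL³/(24EI) = 111.5/EI
  span AB: point load 150 at a = 3.5: Pab(L + a)/(6LEI) = 223.1/EI
  span BC: point load 178.5 at a = 1.33: Pab(L + b)/(6LEI) = 484/EI
  span BC: point load 131 at a = 0.8: Pab(L + b)/(6LEI) = 238.9/EI
  relative rotation θ_0 = (334.6 + 722.9)/EI = 1057/EI
A unit hogging moment at B produces rotation L₁/(3EI) + L₂/(3EI) = 4.333/EI.
Slope continuity at B: θ_0 = M_B·4.333/EI, so M_B = 1057/4.333 = 244 kN·m (hogging).
Span AB, ΣM about A with M_B applied at B: R_B^{AB}·5 = 792.5 + 244, so R_B^{AB} = 207.3 kN and R_A = 257 − 207.3 = 49.69 kN.
Span BC, ΣM about C: R_B^{BC}·8 = 2134 + 244, so R_B^{BC} = 297.2 kN and R_C = 309.5 − 297.2 = 12.27 kN.
R_B = 207.3 + 297.2 = 504.5 kN.

R_B = 504.5 kN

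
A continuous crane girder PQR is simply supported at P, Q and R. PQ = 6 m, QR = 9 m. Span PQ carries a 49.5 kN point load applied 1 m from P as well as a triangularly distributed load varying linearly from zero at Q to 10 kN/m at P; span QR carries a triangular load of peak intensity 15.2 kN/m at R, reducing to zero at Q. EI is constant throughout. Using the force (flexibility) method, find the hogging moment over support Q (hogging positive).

M_Q = 61.12 kN·m

Release continuity at Q by inserting a hinge; the redundant is the internal moment M_Q. The primary structure is two simply-supported spans PQ and QR.
Discontinuity in slope at Q on the released structure — sum the simple-span end rotations:
  span PQ: point load 49.5 at a = 1: Pab(L + a)/(6LEI) = 48.12/EI
  span PQ: triangular load, peak 10: 7w₀L³/(360EI) = 42/EI
  span QR: triangular load, peak 15.2: 7w₀L³/(360EI) = 215.5/EI
  relative rotation θ_0 = (90.12 + 215.5)/EI = 305.6/EI
A unit hogging moment at Q produces rotation L₁/(3EI) + L₂/(3EI) = 5/EI.
Slope continuity at Q: θ_0 = M_Q·5/EI, so M_Q = 305.6/5 = 61.12 kN·m (hogging).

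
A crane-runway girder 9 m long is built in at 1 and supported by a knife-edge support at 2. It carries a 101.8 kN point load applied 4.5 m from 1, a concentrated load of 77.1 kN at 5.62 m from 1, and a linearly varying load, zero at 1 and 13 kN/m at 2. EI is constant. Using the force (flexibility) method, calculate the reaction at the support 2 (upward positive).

R_2 = 99.7 kN

Take the reaction at 2 as the redundant and release it; the primary structure is a cantilever fixed at 1.
Downward deflection at the released point 2 due to the loads:
  point load 101.8 at a = 4.5: Pa²(3L − a)/(6EI) = 7730/EI
  point load 77.1 at a = 5.62: Pa²(3L − a)/(6EI) = 8677/EI
  triangular load, peak 13 at the free end: 11w₀L⁴/(120EI) = 7819/EI
  δ_0 = 24226/EI
Flexibility coefficient — unit upward force at 2: δ_{22} = L³/(3EI) = 243/EI.
The prop prevents deflection at 2: R_2 = δ_0/δ_{22} = 24226/243 = 99.7 kN.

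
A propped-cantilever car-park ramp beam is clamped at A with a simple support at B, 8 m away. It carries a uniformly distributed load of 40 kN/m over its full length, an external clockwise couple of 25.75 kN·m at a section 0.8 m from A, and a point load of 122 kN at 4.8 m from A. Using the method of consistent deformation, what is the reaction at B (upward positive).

R_B = 173.6 kN

Choose R_B as the redundant. The primary structure is the cantilever fixed at A.
Primary-structure tip deflection at B by superposition:
  UDL 40: wL⁴/(8EI) = 20480/EI
  clockwise couple 25.75 at a = 0.8: M₀a(2L − a)/(2EI) = 156.6/EI
  point load 122 at a = 4.8: Pa²(3L − a)/(6EI) = 8995/EI
  δ_0 = 29631/EI
Tip deflection under a unit load at B: L³/(3EI) = 170.7/EI.
Compatibility at B: δ_0 − R_B·δ_{BB} = 0, so R_B = 29631/170.7 = 173.6 kN.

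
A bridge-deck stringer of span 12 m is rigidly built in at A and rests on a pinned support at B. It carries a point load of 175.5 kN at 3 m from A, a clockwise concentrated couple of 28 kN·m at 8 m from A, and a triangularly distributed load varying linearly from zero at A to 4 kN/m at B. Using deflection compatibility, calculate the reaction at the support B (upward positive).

Take the reaction at B as the redundant and release it; the primary structure is a cantilever fixed at A.
Free-end deflection of the primary structure under the applied loading (downward +):
  point load 175.5 at a = 3: Pa²(3L − a)/(6EI) = 8687/EI
  clockwise couple 28 at a = 8: M₀a(2L − a)/(2EI) = 1792/EI
  triangular load, peak 4 at the free end: 11w₀L⁴/(120EI) = 7603/EI
  δ_0 = 18082/EI
Flexibility coefficient — unit upward force at B: δ_{BB} = L³/(3EI) = 576/EI.
The prop prevents deflection at B: R_B = δ_0/δ_{BB} = 18082/576 = 31.39 kN.

R_B = 31.39 kN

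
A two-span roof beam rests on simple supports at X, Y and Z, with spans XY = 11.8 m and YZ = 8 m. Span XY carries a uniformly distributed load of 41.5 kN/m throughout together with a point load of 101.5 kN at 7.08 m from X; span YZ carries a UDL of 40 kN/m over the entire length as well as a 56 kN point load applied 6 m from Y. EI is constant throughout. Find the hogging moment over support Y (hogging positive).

Take M_Y as the redundant. Released structure: two simple spans XY and YZ with a hinge at Y.
End slopes at the hinge Y, treating each span as simply supported:
  span XY: UDL 41.5: wL³/(24EI) = 2841/EI
  span XY: point load 101.5 at a = 7.08: Pab(L + a)/(6LEI) = 904.5/EI
  span YZ: UDL 40: wL³/(24EI) = 853.3/EI
  span YZ: point load 56 at a = 6: Pab(L + b)/(6LEI) = 140/EI
  relative rotation θ_0 = (3746 + 993.3)/EI = 4739/EI
A unit hogging moment at Y produces rotation L₁/(3EI) + L₂/(3EI) = 6.6/EI.
Slope continuity at Y: θ_0 = M_Y·6.6/EI, so M_Y = 4739/6.6 = 718 kN·m (hogging).

M_Y = 718 kN·m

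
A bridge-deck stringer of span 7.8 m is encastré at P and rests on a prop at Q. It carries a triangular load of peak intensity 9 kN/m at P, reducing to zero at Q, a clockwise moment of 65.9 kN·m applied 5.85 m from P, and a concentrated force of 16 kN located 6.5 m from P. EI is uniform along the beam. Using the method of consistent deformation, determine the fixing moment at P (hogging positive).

Take the reaction at Q as the redundant and release it; the primary structure is a cantilever fixed at P.
Deflection at Q on the released cantilever, summing each load's contribution:
  triangular load, peak 9 at the fixed end: w₀L⁴/(30EI) = 1110/EI
  clockwise couple 65.9 at a = 5.85: M₀a(2L − a)/(2EI) = 1879/EI
  point load 16 at a = 6.5: Pa²(3L − a)/(6EI) = 1904/EI
  δ_0 = 4894/EI
Tip deflection under a unit load at Q: L³/(3EI) = 158.2/EI.
The prop prevents deflection at Q: R_Q = δ_0/δ_{QQ} = 4894/158.2 = 30.94 kN.
Moment equilibrium about P: M_P = Σ(load moments about P) − R_Q·L = 261.2 − 30.94×7.8 = 19.84 kN·m.

M_P = 19.84 kN·m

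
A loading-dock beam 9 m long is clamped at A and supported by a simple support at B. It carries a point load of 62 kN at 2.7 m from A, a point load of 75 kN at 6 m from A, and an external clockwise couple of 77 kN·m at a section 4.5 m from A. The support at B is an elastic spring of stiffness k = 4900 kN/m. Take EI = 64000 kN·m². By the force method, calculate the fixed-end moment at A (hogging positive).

Take the reaction at B as the redundant and release it; the primary structure is a cantilever fixed at A.
Deflection at B on the released cantilever, summing each load's contribution:
  point load 62 at a = 2.7: Pa²(3L − a)/(6EI) = 1831/EI
  point load 75 at a = 6: Pa²(3L − a)/(6EI) = 9450/EI
  clockwise couple 77 at a = 4.5: M₀a(2L − a)/(2EI) = 2339/EI
  δ_0 = 13619/EI
Tip deflection under a unit load at B: L³/(3EI) = 243/EI.
With EI = 64000 kN·m²: δ_0 = 0.2128 m and δ_{BB} = 0.003797 m/kN.
Compatibility — the spring shortens by R_B/k under the reaction it provides: δ_0 − R_B·δ_{BB} = R_B/k. With 1/k = 0.000204 m/kN, R_B = δ_0 / (δ_{BB} + 1/k) = 0.2128 / (0.003797 + 0.000204) = 53.19 kN.
Moment equilibrium about A: M_A = Σ(load moments about A) − R_B·L = 694.4 − 53.19×9 = 215.7 kN·m.

M_A = 215.7 kN·m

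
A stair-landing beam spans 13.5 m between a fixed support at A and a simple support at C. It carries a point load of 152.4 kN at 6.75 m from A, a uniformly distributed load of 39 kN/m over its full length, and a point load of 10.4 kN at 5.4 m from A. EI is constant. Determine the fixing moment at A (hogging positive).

Choose R_C as the redundant. The primary structure is the cantilever fixed at A.
Primary-structure tip deflection at C by superposition:
  point load 152.4 at a = 6.75: Pa²(3L − a)/(6EI) = 39058/EI
  UDL 39: wL⁴/(8EI) = 161923/EI
  point load 10.4 at a = 5.4: Pa²(3L − a)/(6EI) = 1774/EI
  δ_0 = 202756/EI
Flexibility coefficient — unit upward force at C: δ_{CC} = L³/(3EI) = 820.1/EI.
The prop prevents deflection at C: R_C = δ_0/δ_{CC} = 202756/820.1 = 247.2 kN.
Moment equilibrium about A: M_A = Σ(load moments about A) − R_C·L = 4639 − 247.2×13.5 = 1301 kN·m.

M_A = 1301 kN·m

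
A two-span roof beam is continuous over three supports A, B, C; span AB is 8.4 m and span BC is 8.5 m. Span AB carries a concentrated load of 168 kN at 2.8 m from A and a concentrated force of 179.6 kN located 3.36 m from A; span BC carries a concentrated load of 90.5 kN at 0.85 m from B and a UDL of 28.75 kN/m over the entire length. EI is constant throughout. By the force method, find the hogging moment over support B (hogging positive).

M_B = 393.6 kN·m

Insert a hinge at B; M_B is the redundant, and each span becomes simply supported.
End slopes at the hinge B, treating each span as simply supported:
  span AB: point load 168 at a = 2.8: Pab(L + a)/(6LEI) = 585.4/EI
  span AB: point load 179.6 at a = 3.36: Pab(L + a)/(6LEI) = 709.7/EI
  span BC: point load 90.5 at a = 0.85: Pab(L + b)/(6LEI) = 186.4/EI
  span BC: UDL 28.75: wL³/(24EI) = 735.7/EI
  relative rotation θ_0 = (1295 + 922)/EI = 2217/EI
A unit hogging moment at B produces rotation L₁/(3EI) + L₂/(3EI) = 5.633/EI.
Slope continuity at B: θ_0 = M_B·5.633/EI, so M_B = 2217/5.633 = 393.6 kN·m (hogging).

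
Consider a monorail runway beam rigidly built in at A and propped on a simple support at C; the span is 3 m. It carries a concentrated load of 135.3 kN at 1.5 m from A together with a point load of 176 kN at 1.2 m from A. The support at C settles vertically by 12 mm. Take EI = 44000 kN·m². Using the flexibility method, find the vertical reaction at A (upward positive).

Release the roller at C. Primary structure: cantilever fixed at A.
Deflection at C on the released cantilever, summing each load's contribution:
  point load 135.3 at a = 1.5: Pa²(3L − a)/(6EI) = 380.5/EI
  point load 176 at a = 1.2: Pa²(3L − a)/(6EI) = 329.5/EI
  δ_0 = 710/EI
Flexibility coefficient — unit upward force at C: δ_{CC} = L³/(3EI) = 9/EI.
With EI = 44000 kN·m²: δ_0 = 0.016136 m and δ_{CC} = 0.000205 m/kN.
Compatibility — the beam at C must follow the support down by 0.012 m: δ_0 − R_C·δ_{CC} = 0.012, so R_C = (0.016136 − 0.012)/0.000205 = 20.22 kN.
Vertical equilibrium: R_A = ΣP − R_C = 311.3 − 20.22 = 291.1 kN.

R_A = 291.1 kN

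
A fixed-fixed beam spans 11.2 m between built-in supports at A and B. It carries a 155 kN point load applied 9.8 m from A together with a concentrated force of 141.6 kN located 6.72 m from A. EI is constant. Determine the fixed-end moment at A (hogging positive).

M_A = 176 kN·m

Take the two fixed-end moments M_A, M_B as redundants; the released structure is the simple span AB.
End rotations of the released simple span under the applied load (×1/EI):
  at A: point load 155 at a = 9.8: Pab(L + b)/(6LEI) = 398.7/EI
  at B: point load 155 at a = 9.8: Pab(L + a)/(6LEI) = 664.6/EI
  at A: point load 141.6 at a = 6.72: Pab(L + b)/(6LEI) = 994.7/EI
  at B: point load 141.6 at a = 6.72: Pab(L + a)/(6LEI) = 1137/EI
  θ_A0 = 1393/EI,  θ_B0 = 1801/EI
Flexibility coefficients: a unit moment at one end gives L/(3EI) there and L/(6EI) at the far end, so f₁₁ = f₂₂ = 3.733/EI and f₁₂ = f₂₁ = 1.867/EI.
Compatibility — zero rotation at each built-in end:
  3.733 M_A + 1.867 M_B = 1393
  1.867 M_A + 3.733 M_B = 1801
Solving the pair gives M_A = 176 kN·m and M_B = 394.5 kN·m (hogging).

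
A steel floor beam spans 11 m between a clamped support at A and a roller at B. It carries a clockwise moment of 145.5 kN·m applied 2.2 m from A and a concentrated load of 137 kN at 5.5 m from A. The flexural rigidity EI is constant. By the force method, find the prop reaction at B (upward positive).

R_B = 49.96 kN

Take the reaction at B as the redundant and release it; the primary structure is a cantilever fixed at A.
Primary-structure tip deflection at B by superposition:
  clockwise couple 145.5 at a = 2.2: M₀a(2L − a)/(2EI) = 3169/EI
  point load 137 at a = 5.5: Pa²(3L − a)/(6EI) = 18994/EI
  δ_0 = 22163/EI
Tip deflection under a unit load at B: L³/(3EI) = 443.7/EI.
Compatibility at B: δ_0 − R_B·δ_{BB} = 0, so R_B = 22163/443.7 = 49.96 kN.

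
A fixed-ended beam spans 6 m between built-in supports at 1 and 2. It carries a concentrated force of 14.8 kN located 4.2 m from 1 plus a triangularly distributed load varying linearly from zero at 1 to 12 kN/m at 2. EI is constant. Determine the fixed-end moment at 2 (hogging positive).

Take the two fixed-end moments M_1, M_2 as redundants; the released structure is the simple span 12.
On the primary (simply-supported) span, the end slopes from the loading are:
  at 1: point load 14.8 at a = 4.2: Pab(L + b)/(6LEI) = 24.24/EI
  at 2: point load 14.8 at a = 4.2: Pab(L + a)/(6LEI) = 31.7/EI
  at 1: triangular load, peak 12: 7w₀L³/(360EI) = 50.4/EI
  at 2: triangular load, peak 12: w₀L³/(45EI) = 57.6/EI
  θ_10 = 74.64/EI,  θ_20 = 89.3/EI
Flexibility coefficients: a unit moment at one end gives L/(3EI) there and L/(6EI) at the far end, so f₁₁ = f₂₂ = 2/EI and f₁₂ = f₂₁ = 1/EI.
Compatibility — zero rotation at each built-in end:
  2 M_1 + 1 M_2 = 74.64
  1 M_1 + 2 M_2 = 89.3
Solving the pair gives M_1 = 19.99 kN·m and M_2 = 34.65 kN·m (hogging).

M_2 = 34.65 kN·m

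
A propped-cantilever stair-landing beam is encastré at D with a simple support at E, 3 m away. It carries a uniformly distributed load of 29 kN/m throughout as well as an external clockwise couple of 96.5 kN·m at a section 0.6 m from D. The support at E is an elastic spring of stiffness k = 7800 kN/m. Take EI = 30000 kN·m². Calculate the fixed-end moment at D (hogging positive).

M_D = 121.9 kN·m

Remove the prop at E; the released (primary) structure is a cantilever built in at D.
Primary-structure tip deflection at E by superposition:
  UDL 29: wL⁴/(8EI) = 293.6/EI
  clockwise couple 96.5 at a = 0.6: M₀a(2L − a)/(2EI) = 156.3/EI
  δ_0 = 450/EI
Tip deflection under a unit load at E: L³/(3EI) = 9/EI.
With EI = 30000 kN·m²: δ_0 = 0.014998 m and δ_{EE} = 0.0003 m/kN.
Compatibility — the spring shortens by R_E/k under the reaction it provides: δ_0 − R_E·δ_{EE} = R_E/k. With 1/k = 0.000128 m/kN, R_E = δ_0 / (δ_{EE} + 1/k) = 0.014998 / (0.0003 + 0.000128) = 35.03 kN.
Moment equilibrium about D: M_D = Σ(load moments about D) − R_E·L = 227 − 35.03×3 = 121.9 kN·m.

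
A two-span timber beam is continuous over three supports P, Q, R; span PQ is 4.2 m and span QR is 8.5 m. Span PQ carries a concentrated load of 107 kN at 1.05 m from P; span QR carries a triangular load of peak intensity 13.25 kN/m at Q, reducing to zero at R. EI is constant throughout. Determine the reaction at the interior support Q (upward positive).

R_Q = 85.68 kN

Release continuity at Q by inserting a hinge; the redundant is the internal moment M_Q. The primary structure is two simply-supported spans PQ and QR.
End slopes at the hinge Q, treating each span as simply supported:
  span PQ: point load 107 at a = 1.05: Pab(L + a)/(6LEI) = 73.73/EI
  span QR: triangular load, peak 13.25: w₀L³/(45EI) = 180.8/EI
  relative rotation θ_0 = (73.73 + 180.8)/EI = 254.6/EI
A unit hogging moment at Q produces rotation L₁/(3EI) + L₂/(3EI) = 4.233/EI.
Compatibility: M_Q·(L₁+L₂)/(3EI) = θ_0, giving M_Q = 60.13 kN·m (hogging).
Span PQ, ΣM about P with M_Q applied at Q: R_Q^{PQ}·4.2 = 112.3 + 60.13, so R_Q^{PQ} = 41.07 kN and R_P = 107 − 41.07 = 65.93 kN.
Span QR, ΣM about R: R_Q^{QR}·8.5 = 319.1 + 60.13, so R_Q^{QR} = 44.62 kN and R_R = 56.31 − 44.62 = 11.7 kN.
R_Q = 41.07 + 44.62 = 85.68 kN.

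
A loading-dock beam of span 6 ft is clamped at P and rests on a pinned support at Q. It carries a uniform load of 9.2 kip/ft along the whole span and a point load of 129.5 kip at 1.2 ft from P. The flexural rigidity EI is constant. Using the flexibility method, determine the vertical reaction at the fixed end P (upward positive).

Remove the prop at Q; the released (primary) structure is a cantilever built in at P.
Downward deflection at the released point Q due to the loads:
  UDL 9.2: wL⁴/(8EI) = 1490/EI
  point load 129.5 at a = 1.2: Pa²(3L − a)/(6EI) = 522.1/EI
  δ_0 = 2013/EI
Tip deflection under a unit load at Q: L³/(3EI) = 72/EI.
The prop prevents deflection at Q: R_Q = δ_0/δ_{QQ} = 2013/72 = 27.95 kip.
Vertical equilibrium: R_P = ΣP − R_Q = 184.7 − 27.95 = 156.7 kip.

R_P = 156.7 kip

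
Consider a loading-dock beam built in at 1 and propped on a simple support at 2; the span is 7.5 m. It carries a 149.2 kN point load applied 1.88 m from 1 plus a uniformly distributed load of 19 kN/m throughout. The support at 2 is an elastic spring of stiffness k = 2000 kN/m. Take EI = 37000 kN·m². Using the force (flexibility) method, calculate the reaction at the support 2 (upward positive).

Choose R_2 as the redundant. The primary structure is the cantilever fixed at 1.
Deflection at 2 on the released cantilever, summing each load's contribution:
  point load 149.2 at a = 1.88: Pa²(3L − a)/(6EI) = 1812/EI
  UDL 19: wL⁴/(8EI) = 7515/EI
  δ_0 = 9327/EI
Tip deflection under a unit load at 2: L³/(3EI) = 140.6/EI.
With EI = 37000 kN·m²: δ_0 = 0.25208 m and δ_{22} = 0.003801 m/kN.
Compatibility — the spring shortens by R_2/k under the reaction it provides: δ_0 − R_2·δ_{22} = R_2/k. With 1/k = 0.0005 m/kN, R_2 = δ_0 / (δ_{22} + 1/k) = 0.25208 / (0.003801 + 0.0005) = 58.61 kN.

R_2 = 58.61 kN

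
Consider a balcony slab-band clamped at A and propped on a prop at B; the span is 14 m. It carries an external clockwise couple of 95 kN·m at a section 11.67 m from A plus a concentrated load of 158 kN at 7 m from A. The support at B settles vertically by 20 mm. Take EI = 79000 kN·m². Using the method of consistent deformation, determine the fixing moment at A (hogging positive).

M_A = 395.4 kN·m

Release the roller at B. Primary structure: cantilever fixed at A.
Primary-structure tip deflection at B by superposition:
  clockwise couple 95 at a = 11.67: M₀a(2L − a)/(2EI) = 9052/EI
  point load 158 at a = 7: Pa²(3L − a)/(6EI) = 45162/EI
  δ_0 = 54214/EI
Flexibility coefficient — unit upward force at B: δ_{BB} = L³/(3EI) = 914.7/EI.
With EI = 79000 kN·m²: δ_0 = 0.68625 m and δ_{BB} = 0.011578 m/kN.
Compatibility — the beam at B must follow the support down by 0.02 m: δ_0 − R_B·δ_{BB} = 0.02, so R_B = (0.68625 − 0.02)/0.011578 = 57.54 kN.
Moment equilibrium about A: M_A = Σ(load moments about A) − R_B·L = 1201 − 57.54×14 = 395.4 kN·m.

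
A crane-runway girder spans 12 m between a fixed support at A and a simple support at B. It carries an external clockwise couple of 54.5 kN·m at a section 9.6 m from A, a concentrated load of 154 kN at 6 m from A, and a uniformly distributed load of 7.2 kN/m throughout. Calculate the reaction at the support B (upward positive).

Take the reaction at B as the redundant and release it; the primary structure is a cantilever fixed at A.
Free-end deflection of the primary structure under the applied loading (downward +):
  clockwise couple 54.5 at a = 9.6: M₀a(2L − a)/(2EI) = 3767/EI
  point load 154 at a = 6: Pa²(3L − a)/(6EI) = 27720/EI
  UDL 7.2: wL⁴/(8EI) = 18662/EI
  δ_0 = 50149/EI
Tip deflection under a unit load at B: L³/(3EI) = 576/EI.
The prop prevents deflection at B: R_B = δ_0/δ_{BB} = 50149/576 = 87.06 kN.

R_B = 87.06 kN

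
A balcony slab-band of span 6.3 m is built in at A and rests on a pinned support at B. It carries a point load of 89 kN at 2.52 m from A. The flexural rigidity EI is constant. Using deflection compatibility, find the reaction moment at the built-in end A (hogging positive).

Take the reaction at B as the redundant and release it; the primary structure is a cantilever fixed at A.
Deflection at B on the released cantilever, summing each load's contribution:
  point load 89 at a = 2.52: Pa²(3L − a)/(6EI) = 1543/EI
Flexibility coefficient — unit upward force at B: δ_{BB} = L³/(3EI) = 83.35/EI.
The prop prevents deflection at B: R_B = δ_0/δ_{BB} = 1543/83.35 = 18.51 kN.
Moment equilibrium about A: M_A = Σ(load moments about A) − R_B·L = 224.3 − 18.51×6.3 = 107.7 kN·m.

M_A = 107.7 kN·m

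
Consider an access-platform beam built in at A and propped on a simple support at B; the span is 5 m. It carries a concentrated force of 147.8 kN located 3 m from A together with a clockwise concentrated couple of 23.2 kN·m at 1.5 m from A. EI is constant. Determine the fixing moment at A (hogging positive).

M_A = 129.6 kN·m

Remove the prop at B; the released (primary) structure is a cantilever built in at A.
Primary-structure tip deflection at B by superposition:
  point load 147.8 at a = 3: Pa²(3L − a)/(6EI) = 2660/EI
  clockwise couple 23.2 at a = 1.5: M₀a(2L − a)/(2EI) = 147.9/EI
  δ_0 = 2808/EI
Flexibility coefficient — unit upward force at B: δ_{BB} = L³/(3EI) = 41.67/EI.
The prop prevents deflection at B: R_B = δ_0/δ_{BB} = 2808/41.67 = 67.4 kN.
Moment equilibrium about A: M_A = Σ(load moments about A) − R_B·L = 466.6 − 67.4×5 = 129.6 kN·m.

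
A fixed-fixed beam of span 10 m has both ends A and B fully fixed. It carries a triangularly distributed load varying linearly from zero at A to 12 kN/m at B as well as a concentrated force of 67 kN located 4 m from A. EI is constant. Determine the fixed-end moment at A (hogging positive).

Release both end moments; the primary structure is a simply-supported span AB with redundants M_A and M_B.
Simple-span end rotations at A and B under the given loads:
  at A: triangular load, peak 12: 7w₀L³/(360EI) = 233.3/EI
  at B: triangular load, peak 12: w₀L³/(45EI) = 266.7/EI
  at A: point load 67 at a = 4: Pab(L + b)/(6LEI) = 428.8/EI
  at B: point load 67 at a = 4: Pab(L + a)/(6LEI) = 375.2/EI
  θ_A0 = 662.1/EI,  θ_B0 = 641.9/EI
Flexibility coefficients: a unit moment at one end gives L/(3EI) there and L/(6EI) at the far end, so f₁₁ = f₂₂ = 3.333/EI and f₁₂ = f₂₁ = 1.667/EI.
Compatibility — zero rotation at each built-in end:
  3.333 M_A + 1.667 M_B = 662.1
  1.667 M_A + 3.333 M_B = 641.9
Solving the pair gives M_A = 136.5 kN·m and M_B = 124.3 kN·m (hogging).

M_A = 136.5 kN·m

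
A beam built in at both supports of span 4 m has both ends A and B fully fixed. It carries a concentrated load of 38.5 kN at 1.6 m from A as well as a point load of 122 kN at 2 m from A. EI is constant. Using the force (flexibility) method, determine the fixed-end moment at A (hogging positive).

Release both end moments; the primary structure is a simply-supported span AB with redundants M_A and M_B.
End rotations of the released simple span under the applied load (×1/EI):
  at A: point load 38.5 at a = 1.6: Pab(L + b)/(6LEI) = 39.42/EI
  at B: point load 38.5 at a = 1.6: Pab(L + a)/(6LEI) = 34.5/EI
  at A: point load 122 at a = 2: Pab(L + b)/(6LEI) = 122/EI
  at B: point load 122 at a = 2: Pab(L + a)/(6LEI) = 122/EI
  θ_A0 = 161.4/EI,  θ_B0 = 156.5/EI
Flexibility coefficients: a unit moment at one end gives L/(3EI) there and L/(6EI) at the far end, so f₁₁ = f₂₂ = 1.333/EI and f₁₂ = f₂₁ = 0.6667/EI.
Compatibility — zero rotation at each built-in end:
  1.333 M_A + 0.6667 M_B = 161.4
  0.6667 M_A + 1.333 M_B = 156.5
Solving the pair gives M_A = 83.18 kN·m and M_B = 75.78 kN·m (hogging).

M_A = 83.18 kN·m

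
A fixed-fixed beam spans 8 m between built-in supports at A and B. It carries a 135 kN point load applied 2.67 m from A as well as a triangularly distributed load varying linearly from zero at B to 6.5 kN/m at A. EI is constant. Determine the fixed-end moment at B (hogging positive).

M_B = 94.02 kN·m

Take the two fixed-end moments M_A, M_B as redundants; the released structure is the simple span AB.
On the primary (simply-supported) span, the end slopes from the loading are:
  at A: point load 135 at a = 2.67: Pab(L + b)/(6LEI) = 533.5/EI
  at B: point load 135 at a = 2.67: Pab(L + a)/(6LEI) = 427.1/EI
  at A: triangular load, peak 6.5: w₀L³/(45EI) = 73.96/EI
  at B: triangular load, peak 6.5: 7w₀L³/(360EI) = 64.71/EI
  θ_A0 = 607.5/EI,  θ_B0 = 491.8/EI
Flexibility coefficients: a unit moment at one end gives L/(3EI) there and L/(6EI) at the far end, so f₁₁ = f₂₂ = 2.667/EI and f₁₂ = f₂₁ = 1.333/EI.
Compatibility — zero rotation at each built-in end:
  2.667 M_A + 1.333 M_B = 607.5
  1.333 M_A + 2.667 M_B = 491.8
Solving the pair gives M_A = 180.8 kN·m and M_B = 94.02 kN·m (hogging).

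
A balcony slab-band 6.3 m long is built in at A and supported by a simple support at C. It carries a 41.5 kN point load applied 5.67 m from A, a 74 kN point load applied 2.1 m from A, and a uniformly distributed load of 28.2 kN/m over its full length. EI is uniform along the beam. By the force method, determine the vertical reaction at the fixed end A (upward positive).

Choose R_C as the redundant. The primary structure is the cantilever fixed at A.
Downward deflection at the released point C due to the loads:
  point load 41.5 at a = 5.67: Pa²(3L − a)/(6EI) = 2942/EI
  point load 74 at a = 2.1: Pa²(3L − a)/(6EI) = 913.8/EI
  UDL 28.2: wL⁴/(8EI) = 5553/EI
  δ_0 = 9409/EI
Flexibility coefficient — unit upward force at C: δ_{CC} = L³/(3EI) = 83.35/EI.
Compatibility at C: δ_0 − R_C·δ_{CC} = 0, so R_C = 9409/83.35 = 112.9 kN.
Vertical equilibrium: R_A = ΣP − R_C = 293.2 − 112.9 = 180.3 kN.

R_A = 180.3 kN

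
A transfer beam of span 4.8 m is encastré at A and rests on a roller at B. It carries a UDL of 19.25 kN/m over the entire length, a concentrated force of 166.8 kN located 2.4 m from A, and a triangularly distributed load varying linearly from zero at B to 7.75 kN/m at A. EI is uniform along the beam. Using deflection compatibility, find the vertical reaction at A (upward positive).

Take the reaction at B as the redundant and release it; the primary structure is a cantilever fixed at A.
Free-end deflection of the primary structure under the applied loading (downward +):
  UDL 19.25: wL⁴/(8EI) = 1277/EI
  point load 166.8 at a = 2.4: Pa²(3L − a)/(6EI) = 1922/EI
  triangular load, peak 7.75 at the fixed end: w₀L⁴/(30EI) = 137.1/EI
  δ_0 = 3336/EI
Flexibility coefficient — unit upward force at B: δ_{BB} = L³/(3EI) = 36.86/EI.
The prop prevents deflection at B: R_B = δ_0/δ_{BB} = 3336/36.86 = 90.5 kN.
Vertical equilibrium: R_A = ΣP − R_B = 277.8 − 90.5 = 187.3 kN.

R_A = 187.3 kN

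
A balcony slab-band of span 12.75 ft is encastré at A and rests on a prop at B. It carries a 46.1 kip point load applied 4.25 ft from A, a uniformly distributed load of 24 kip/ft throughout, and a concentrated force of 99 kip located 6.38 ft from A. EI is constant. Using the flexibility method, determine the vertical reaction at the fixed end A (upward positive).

Release the roller at B. Primary structure: cantilever fixed at A.
Primary-structure tip deflection at B by superposition:
  point load 46.1 at a = 4.25: Pa²(3L − a)/(6EI) = 4719/EI
  UDL 24: wL⁴/(8EI) = 79280/EI
  point load 99 at a = 6.38: Pa²(3L − a)/(6EI) = 21405/EI
  δ_0 = 105403/EI
Flexibility coefficient — unit upward force at B: δ_{BB} = L³/(3EI) = 690.9/EI.
Compatibility at B: δ_0 − R_B·δ_{BB} = 0, so R_B = 105403/690.9 = 152.6 kip.
Vertical equilibrium: R_A = ΣP − R_B = 451.1 − 152.6 = 298.5 kip.

R_A = 298.5 kip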